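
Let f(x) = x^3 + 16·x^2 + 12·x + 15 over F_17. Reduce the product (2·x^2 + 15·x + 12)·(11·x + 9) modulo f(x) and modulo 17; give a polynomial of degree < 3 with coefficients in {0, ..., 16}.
a · b ≡ x^2 + 3·x + 16 (mod f(x))

Multiply as integer polynomials: a · b = 22·x^3 + 183·x^2 + 267·x + 108. Reducing coefficients mod 17: a · b ≡ 5·x^3 + 13·x^2 + 12·x + 6. Now divide by f(x) = x^3 + 16·x^2 + 12·x + 15 in F_17[x], eliminating the leading term at each step:
  leading term 5·x^3: subtract (5)·f(x) = 5·x^3 + 12·x^2 + 9·x + 7, leaving x^2 + 3·x + 16 (coefficients mod 17)
The degree is now < 3, so this is the remainder. Hence a · b ≡ x^2 + 3·x + 16 in F_17[x]/(f).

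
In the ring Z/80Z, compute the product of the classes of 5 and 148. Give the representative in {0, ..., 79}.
Reduce the factors first: 148 ≡ 68 (mod 80), so 5 · 148 ≡ 5 · 68 (mod 80). 5 · 68 = 340. Dividing by 80: 340 = 4·80 + 20. So (5 · 148) mod 80 = 20.

Final answer: 20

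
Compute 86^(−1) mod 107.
86^(−1) ≡ 56 (mod 107)

Apply the extended Euclidean algorithm to (107, 86), tracking rows (r, s, t) with s·107 + t·86 = r. Each division r_prev = q·r_cur + r_new produces the new row as (previous row) − q·(current row):
  row A: (107, 1, 0)   [1·107 + 0·86 = 107]
  row B: (86, 0, 1)   [0·107 + 1·86 = 86]
  107 = 1·86 + 21   → row C = row A − 1·row B = (21, 1, −1)   [check: 1·107 − 1·86 = 21]
  86 = 4·21 + 2   → row D = row B − 4·row C = (2, −4, 5)   [check: −4·107 + 5·86 = 2]
  21 = 10·2 + 1   → row E = row C − 10·row D = (1, 41, −51)   [check: 41·107 − 51·86 = 1]
  2 = 2·1 + 0   → remainder 0, stop. gcd = 1 (last nonzero row E).
The gcd is 1, so 86 is invertible mod 107. The last nonzero row gives 41·107 − 51·86 = 1, so t = −51. So 86^(−1) ≡ −51 ≡ 56 (mod 107). Verify: 86 · 56 = 4816 ≡ 1 (mod 107). ✓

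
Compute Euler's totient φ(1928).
φ is multiplicative, with φ(p^e) = p^e − p^(e−1). Factorise 1928 = 2^3 · 241. Then
  φ(1928) = (2^3 − 2^2) · (241 − 1) = 4 · 240 = 960.

Final answer: φ(1928) = 960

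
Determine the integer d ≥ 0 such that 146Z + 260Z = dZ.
In the PID Z, (a, b) is generated by gcd(a, b). Compute gcd(260, 146) with the extended Euclidean algorithm, tracking rows (r, s, t) with s·260 + t·146 = r:
  row A: (260, 1, 0)   [1·260 + 0·146 = 260]
  row B: (146, 0, 1)   [0·260 + 1·146 = 146]
  260 = 1·146 + 114   → row C = row A − 1·row B = (114, 1, −1)   [check: 1·260 − 1·146 = 114]
  146 = 1·114 + 32   → row D = row B − 1·row C = (32, −1, 2)   [check: −1·260 + 2·146 = 32]
  114 = 3·32 + 18   → row E = row C − 3·row D = (18, 4, −7)   [check: 4·260 − 7·146 = 18]
  32 = 1·18 + 14   → row F = row D − 1·row E = (14, −5, 9)   [check: −5·260 + 9·146 = 14]
  18 = 1·14 + 4   → row G = row E − 1·row F = (4, 9, −16)   [check: 9·260 − 16·146 = 4]
  14 = 3·4 + 2   → row H = row F − 3·row G = (2, −32, 57)   [check: −32·260 + 57·146 = 2]
  4 = 2·2 + 0   → remainder 0, stop. gcd = 2 (last nonzero row H).
So gcd(146, 260) = 2, with Bézout identity −32·260 + 57·146 = 2. Containment (⊇): the Bézout identity exhibits 2 as an element of (146, 260), giving (2) ⊆ (146, 260). Containment (⊆): since 2 | 146 and 2 | 260 (146 = 2·73, 260 = 2·130), every Z-linear combination of 146 and 260 is divisible by 2, so (146, 260) ⊆ (2). Therefore (146, 260) = (2), d = 2.

Final answer: (146, 260) = (2); d = 2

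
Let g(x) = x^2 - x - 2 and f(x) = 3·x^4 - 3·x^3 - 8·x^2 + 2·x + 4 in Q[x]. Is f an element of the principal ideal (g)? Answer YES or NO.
YES

In Q[x] the ideal (g) consists of all multiples of g, so f ∈ (g) iff g | f, i.e. iff the remainder of f on division by g is 0. Divide f by g (g is monic, so eliminate the leading term of the running remainder at each step):
  leading term 3·x^4: subtract (3·x^2)·g(x) = 3·x^4 - 3·x^3 - 6·x^2, leaving -2·x^2 + 2·x + 4
  leading term -2·x^2: subtract (-2)·g(x) = -2·x^2 + 2·x + 4, leaving 0
The remainder is 0, so f(x) = g(x) · h(x) with h(x) = 3·x^2 - 2. Hence g | f, i.e. f ∈ (g).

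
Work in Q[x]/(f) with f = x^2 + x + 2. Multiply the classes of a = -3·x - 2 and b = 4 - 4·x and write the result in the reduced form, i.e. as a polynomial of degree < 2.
a · b ≡ -16·x - 32 (mod f(x))

First multiply in Q[x] without reducing: a · b = 12·x^2 - 4·x - 8. Now divide by f(x) = x^2 + x + 2, eliminating the leading term at each step:
  leading term 12·x^2: subtract (12)·f(x) = 12·x^2 + 12·x + 24, leaving -16·x - 32
The degree is now < 2, so this is the remainder. Hence a · b ≡ -16·x - 32 in Q[x]/(f).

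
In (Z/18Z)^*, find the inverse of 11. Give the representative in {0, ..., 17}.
Apply the extended Euclidean algorithm to (18, 11), tracking rows (r, s, t) with s·18 + t·11 = r. Each division r_prev = q·r_cur + r_new produces the new row as (previous row) − q·(current row):
  row A: (18, 1, 0)   [1·18 + 0·11 = 18]
  row B: (11, 0, 1)   [0·18 + 1·11 = 11]
  18 = 1·11 + 7   → row C = row A − 1·row B = (7, 1, −1)   [check: 1·18 − 1·11 = 7]
  11 = 1·7 + 4   → row D = row B − 1·row C = (4, −1, 2)   [check: −1·18 + 2·11 = 4]
  7 = 1·4 + 3   → row E = row C − 1·row D = (3, 2, −3)   [check: 2·18 − 3·11 = 3]
  4 = 1·3 + 1   → row F = row D − 1·row E = (1, −3, 5)   [check: −3·18 + 5·11 = 1]
  3 = 3·1 + 0   → remainder 0, stop. gcd = 1 (last nonzero row F).
The gcd is 1, so 11 is invertible mod 18. The last nonzero row gives −3·18 + 5·11 = 1, so t = 5. So 11^(−1) ≡ 5 (mod 18). Verify: 11 · 5 = 55 ≡ 1 (mod 18). ✓

Final answer: 11^(−1) ≡ 5 (mod 18)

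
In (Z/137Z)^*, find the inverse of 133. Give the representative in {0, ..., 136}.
133^(−1) ≡ 34 (mod 137)

Apply the extended Euclidean algorithm to (137, 133), tracking rows (r, s, t) with s·137 + t·133 = r. Each division r_prev = q·r_cur + r_new produces the new row as (previous row) − q·(current row):
  row A: (137, 1, 0)   [1·137 + 0·133 = 137]
  row B: (133, 0, 1)   [0·137 + 1·133 = 133]
  137 = 1·133 + 4   → row C = row A − 1·row B = (4, 1, −1)   [check: 1·137 − 1·133 = 4]
  133 = 33·4 + 1   → row D = row B − 33·row C = (1, −33, 34)   [check: −33·137 + 34·133 = 1]
  4 = 4·1 + 0   → remainder 0, stop. gcd = 1 (last nonzero row D).
The gcd is 1, so 133 is invertible mod 137. The last nonzero row gives −33·137 + 34·133 = 1, so t = 34. So 133^(−1) ≡ 34 (mod 137). Verify: 133 · 34 = 4522 ≡ 1 (mod 137). ✓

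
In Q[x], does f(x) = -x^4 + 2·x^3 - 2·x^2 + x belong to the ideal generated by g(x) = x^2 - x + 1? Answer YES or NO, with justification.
In Q[x] the ideal (g) consists of all multiples of g, so f ∈ (g) iff g | f, i.e. iff the remainder of f on division by g is 0. Divide f by g (g is monic, so eliminate the leading term of the running remainder at each step):
  leading term -x^4: subtract (-x^2)·g(x) = -x^4 + x^3 - x^2, leaving x^3 - x^2 + x
  leading term x^3: subtract (x)·g(x) = x^3 - x^2 + x, leaving 0
The remainder is 0, so f(x) = g(x) · h(x) with h(x) = -x^2 + x. Hence g | f, i.e. f ∈ (g).

Final answer: YES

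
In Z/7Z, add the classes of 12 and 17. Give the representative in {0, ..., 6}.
1

Reduce the summands first: 12 ≡ 5, 17 ≡ 3 (mod 7), so 12 + 17 ≡ 5 + 3 (mod 7). 5 + 3 = 8; 8 = 1·7 + 1, so (12 + 17) mod 7 = 1.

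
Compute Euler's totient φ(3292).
φ is multiplicative, with φ(p^e) = p^e − p^(e−1). Factorise 3292 = 2^2 · 823. Then
  φ(3292) = (2^2 − 2^1) · (823 − 1) = 2 · 822 = 1644.

Final answer: φ(3292) = 1644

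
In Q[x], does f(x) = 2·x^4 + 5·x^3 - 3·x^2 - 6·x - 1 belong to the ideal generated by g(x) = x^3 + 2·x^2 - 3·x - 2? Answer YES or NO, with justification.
NO

In Q[x] the ideal (g) consists of all multiples of g, so f ∈ (g) iff g | f, i.e. iff the remainder of f on division by g is 0. Divide f by g (g is monic, so eliminate the leading term of the running remainder at each step):
  leading term 2·x^4: subtract (2·x)·g(x) = 2·x^4 + 4·x^3 - 6·x^2 - 4·x, leaving x^3 + 3·x^2 - 2·x - 1
  leading term x^3: subtract (1)·g(x) = x^3 + 2·x^2 - 3·x - 2, leaving x^2 + x + 1
The remainder r(x) = x^2 + x + 1 ≠ 0 (and deg r < deg g), so g ∤ f, i.e. f ∉ (g).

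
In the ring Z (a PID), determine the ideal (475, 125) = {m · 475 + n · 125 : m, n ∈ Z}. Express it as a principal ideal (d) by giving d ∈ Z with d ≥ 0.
In the PID Z, (a, b) is generated by gcd(a, b). Compute gcd(475, 125) with the extended Euclidean algorithm, tracking rows (r, s, t) with s·475 + t·125 = r:
  row A: (475, 1, 0)   [1·475 + 0·125 = 475]
  row B: (125, 0, 1)   [0·475 + 1·125 = 125]
  475 = 3·125 + 100   → row C = row A − 3·row B = (100, 1, −3)   [check: 1·475 − 3·125 = 100]
  125 = 1·100 + 25   → row D = row B − 1·row C = (25, −1, 4)   [check: −1·475 + 4·125 = 25]
  100 = 4·25 + 0   → remainder 0, stop. gcd = 25 (last nonzero row D).
So gcd(475, 125) = 25, with Bézout identity −1·475 + 4·125 = 25. Containment (⊇): the Bézout identity exhibits 25 as an element of (475, 125), giving (25) ⊆ (475, 125). Containment (⊆): since 25 | 475 and 25 | 125 (475 = 25·19, 125 = 25·5), every Z-linear combination of 475 and 125 is divisible by 25, so (475, 125) ⊆ (25). Therefore (475, 125) = (25), d = 25.

Final answer: (475, 125) = (25); d = 25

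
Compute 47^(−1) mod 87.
47^(−1) ≡ 50 (mod 87)

Apply the extended Euclidean algorithm to (87, 47), tracking rows (r, s, t) with s·87 + t·47 = r. Each division r_prev = q·r_cur + r_new produces the new row as (previous row) − q·(current row):
  row A: (87, 1, 0)   [1·87 + 0·47 = 87]
  row B: (47, 0, 1)   [0·87 + 1·47 = 47]
  87 = 1·47 + 40   → row C = row A − 1·row B = (40, 1, −1)   [check: 1·87 − 1·47 = 40]
  47 = 1·40 + 7   → row D = row B − 1·row C = (7, −1, 2)   [check: −1·87 + 2·47 = 7]
  40 = 5·7 + 5   → row E = row C − 5·row D = (5, 6, −11)   [check: 6·87 − 11·47 = 5]
  7 = 1·5 + 2   → row F = row D − 1·row E = (2, −7, 13)   [check: −7·87 + 13·47 = 2]
  5 = 2·2 + 1   → row G = row E − 2·row F = (1, 20, −37)   [check: 20·87 − 37·47 = 1]
  2 = 2·1 + 0   → remainder 0, stop. gcd = 1 (last nonzero row G).
The gcd is 1, so 47 is invertible mod 87. The last nonzero row gives 20·87 − 37·47 = 1, so t = −37. So 47^(−1) ≡ −37 ≡ 50 (mod 87). Verify: 47 · 50 = 2350 ≡ 1 (mod 87). ✓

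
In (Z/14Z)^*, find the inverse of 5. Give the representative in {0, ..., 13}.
5^(−1) ≡ 3 (mod 14)

Apply the extended Euclidean algorithm to (14, 5), tracking rows (r, s, t) with s·14 + t·5 = r. Each division r_prev = q·r_cur + r_new produces the new row as (previous row) − q·(current row):
  row A: (14, 1, 0)   [1·14 + 0·5 = 14]
  row B: (5, 0, 1)   [0·14 + 1·5 = 5]
  14 = 2·5 + 4   → row C = row A − 2·row B = (4, 1, −2)   [check: 1·14 − 2·5 = 4]
  5 = 1·4 + 1   → row D = row B − 1·row C = (1, −1, 3)   [check: −1·14 + 3·5 = 1]
  4 = 4·1 + 0   → remainder 0, stop. gcd = 1 (last nonzero row D).
The gcd is 1, so 5 is invertible mod 14. The last nonzero row gives −1·14 + 3·5 = 1, so t = 3. So 5^(−1) ≡ 3 (mod 14). Verify: 5 · 3 = 15 ≡ 1 (mod 14). ✓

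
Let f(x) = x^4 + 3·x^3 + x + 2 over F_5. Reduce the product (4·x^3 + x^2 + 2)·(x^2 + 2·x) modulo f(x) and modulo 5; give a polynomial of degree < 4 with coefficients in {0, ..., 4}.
Multiply as integer polynomials: a · b = 4·x^5 + 9·x^4 + 2·x^3 + 2·x^2 + 4·x. Reducing coefficients mod 5: a · b ≡ 4·x^5 + 4·x^4 + 2·x^3 + 2·x^2 + 4·x. Now divide by f(x) = x^4 + 3·x^3 + x + 2 in F_5[x], eliminating the leading term at each step:
  leading term 4·x^5: subtract (4·x)·f(x) = 4·x^5 + 2·x^4 + 4·x^2 + 3·x, leaving 2·x^4 + 2·x^3 + 3·x^2 + x (coefficients mod 5)
  leading term 2·x^4: subtract (2)·f(x) = 2·x^4 + x^3 + 2·x + 4, leaving x^3 + 3·x^2 + 4·x + 1 (coefficients mod 5)
The degree is now < 4, so this is the remainder. Hence a · b ≡ x^3 + 3·x^2 + 4·x + 1 in F_5[x]/(f).

Final answer: a · b ≡ x^3 + 3·x^2 + 4·x + 1 (mod f(x))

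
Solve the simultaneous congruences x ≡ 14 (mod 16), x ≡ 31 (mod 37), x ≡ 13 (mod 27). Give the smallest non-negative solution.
x ≡ 14350 (mod 15984); the representative in [0, 15984) is 14350

The moduli 16, 37, 27 are pairwise coprime, so by the CRT there is a unique solution mod 16·37·27 = 15984.
Solve by successive substitution. Start with x ≡ 14 (mod 16).
  Combine with x ≡ 31 (mod 37): write x = 14 + 16·t and require 14 + 16·t ≡ 31 (mod 37), i.e. 16·t ≡ 31 − 14 ≡ 17 (mod 37). Since 16^(−1) ≡ 7 (mod 37), t ≡ 7·17 ≡ 8 (mod 37). So x ≡ 14 + 16·8 = 142 (mod 592).
  Combine with x ≡ 13 (mod 27): write x = 142 + 592·t and require 142 + 592·t ≡ 13 (mod 27), i.e. 592·t ≡ 13 − 142 ≡ 6 (mod 27). Since 592^(−1) ≡ 13 (mod 27) (592 ≡ 25 (mod 27)), t ≡ 13·6 ≡ 24 (mod 27). So x ≡ 142 + 592·24 = 14350 (mod 15984).
Unique solution in [0, 15984): x = 14350.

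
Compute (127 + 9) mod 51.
34

Reduce the summands first: 127 ≡ 25 (mod 51), so 127 + 9 ≡ 25 + 9 (mod 51). 25 + 9 = 34; 34 = 0·51 + 34, so (127 + 9) mod 51 = 34.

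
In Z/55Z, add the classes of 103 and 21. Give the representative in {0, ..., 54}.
14

Reduce the summands first: 103 ≡ 48 (mod 55), so 103 + 21 ≡ 48 + 21 (mod 55). 48 + 21 = 69; 69 = 1·55 + 14, so (103 + 21) mod 55 = 14.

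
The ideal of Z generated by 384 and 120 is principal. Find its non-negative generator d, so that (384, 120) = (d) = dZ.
(384, 120) = (24); d = 24

In the PID Z, (a, b) is generated by gcd(a, b). Compute gcd(384, 120) with the extended Euclidean algorithm, tracking rows (r, s, t) with s·384 + t·120 = r:
  row A: (384, 1, 0)   [1·384 + 0·120 = 384]
  row B: (120, 0, 1)   [0·384 + 1·120 = 120]
  384 = 3·120 + 24   → row C = row A − 3·row B = (24, 1, −3)   [check: 1·384 − 3·120 = 24]
  120 = 5·24 + 0   → remainder 0, stop. gcd = 24 (last nonzero row C).
So gcd(384, 120) = 24, with Bézout identity 1·384 − 3·120 = 24. Containment (⊇): the Bézout identity exhibits 24 as an element of (384, 120), giving (24) ⊆ (384, 120). Containment (⊆): since 24 | 384 and 24 | 120 (384 = 24·16, 120 = 24·5), every Z-linear combination of 384 and 120 is divisible by 24, so (384, 120) ⊆ (24). Therefore (384, 120) = (24), d = 24.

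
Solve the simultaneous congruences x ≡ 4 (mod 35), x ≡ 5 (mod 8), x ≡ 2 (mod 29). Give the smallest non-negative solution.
x ≡ 669 (mod 8120); the representative in [0, 8120) is 669

The moduli 35, 8, 29 are pairwise coprime, so by the CRT there is a unique solution mod 35·8·29 = 8120.
Solve by successive substitution. Start with x ≡ 4 (mod 35).
  Combine with x ≡ 5 (mod 8): write x = 4 + 35·t and require 4 + 35·t ≡ 5 (mod 8), i.e. 35·t ≡ 5 − 4 ≡ 1 (mod 8). Since 35^(−1) ≡ 3 (mod 8) (35 ≡ 3 (mod 8)), t ≡ 3·1 ≡ 3 (mod 8). So x ≡ 4 + 35·3 = 109 (mod 280).
  Combine with x ≡ 2 (mod 29): write x = 109 + 280·t and require 109 + 280·t ≡ 2 (mod 29), i.e. 280·t ≡ 2 − 109 ≡ 9 (mod 29). Since 280^(−1) ≡ 26 (mod 29) (280 ≡ 19 (mod 29)), t ≡ 26·9 ≡ 2 (mod 29). So x ≡ 109 + 280·2 = 669 (mod 8120).
Unique solution in [0, 8120): x = 669.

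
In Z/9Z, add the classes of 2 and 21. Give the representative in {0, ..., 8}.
5

Reduce the summands first: 21 ≡ 3 (mod 9), so 2 + 21 ≡ 2 + 3 (mod 9). 2 + 3 = 5; 5 = 0·9 + 5, so (2 + 21) mod 9 = 5.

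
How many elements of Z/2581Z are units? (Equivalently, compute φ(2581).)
An element a ∈ Z/2581Z is a unit iff gcd(a, 2581) = 1, so the number of units is φ(2581). φ is multiplicative, with φ(p^e) = p^e − p^(e−1). Factorise 2581 = 29 · 89. Then
  φ(2581) = (29 − 1) · (89 − 1) = 28 · 88 = 2464.

Final answer: Z/2581Z has φ(2581) = 2464 units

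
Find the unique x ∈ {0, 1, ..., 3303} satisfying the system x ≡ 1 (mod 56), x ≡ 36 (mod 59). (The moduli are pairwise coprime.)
x ≡ 449 (mod 3304); the representative in [0, 3304) is 449

The moduli 56, 59 are pairwise coprime, so by the CRT there is a unique solution mod 56·59 = 3304.
Solve by successive substitution. Start with x ≡ 1 (mod 56).
  Combine with x ≡ 36 (mod 59): write x = 1 + 56·t and require 1 + 56·t ≡ 36 (mod 59), i.e. 56·t ≡ 36 − 1 ≡ 35 (mod 59). Since 56^(−1) ≡ 39 (mod 59), t ≡ 39·35 ≡ 8 (mod 59). So x ≡ 1 + 56·8 = 449 (mod 3304).
Unique solution in [0, 3304): x = 449.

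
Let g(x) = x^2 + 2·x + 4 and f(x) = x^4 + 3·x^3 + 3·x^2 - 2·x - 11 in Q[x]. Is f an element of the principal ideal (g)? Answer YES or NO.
NO

In Q[x] the ideal (g) consists of all multiples of g, so f ∈ (g) iff g | f, i.e. iff the remainder of f on division by g is 0. Divide f by g (g is monic, so eliminate the leading term of the running remainder at each step):
  leading term x^4: subtract (x^2)·g(x) = x^4 + 2·x^3 + 4·x^2, leaving x^3 - x^2 - 2·x - 11
  leading term x^3: subtract (x)·g(x) = x^3 + 2·x^2 + 4·x, leaving -3·x^2 - 6·x - 11
  leading term -3·x^2: subtract (-3)·g(x) = -3·x^2 - 6·x - 12, leaving 1
The remainder r(x) = 1 ≠ 0 (and deg r < deg g), so g ∤ f, i.e. f ∉ (g).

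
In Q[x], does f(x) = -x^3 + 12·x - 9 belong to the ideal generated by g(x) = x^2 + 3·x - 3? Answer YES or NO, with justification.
In Q[x] the ideal (g) consists of all multiples of g, so f ∈ (g) iff g | f, i.e. iff the remainder of f on division by g is 0. Divide f by g (g is monic, so eliminate the leading term of the running remainder at each step):
  leading term -x^3: subtract (-x)·g(x) = -x^3 - 3·x^2 + 3·x, leaving 3·x^2 + 9·x - 9
  leading term 3·x^2: subtract (3)·g(x) = 3·x^2 + 9·x - 9, leaving 0
The remainder is 0, so f(x) = g(x) · h(x) with h(x) = 3 - x. Hence g | f, i.e. f ∈ (g).

Final answer: YES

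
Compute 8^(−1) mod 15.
Apply the extended Euclidean algorithm to (15, 8), tracking rows (r, s, t) with s·15 + t·8 = r. Each division r_prev = q·r_cur + r_new produces the new row as (previous row) − q·(current row):
  row A: (15, 1, 0)   [1·15 + 0·8 = 15]
  row B: (8, 0, 1)   [0·15 + 1·8 = 8]
  15 = 1·8 + 7   → row C = row A − 1·row B = (7, 1, −1)   [check: 1·15 − 1·8 = 7]
  8 = 1·7 + 1   → row D = row B − 1·row C = (1, −1, 2)   [check: −1·15 + 2·8 = 1]
  7 = 7·1 + 0   → remainder 0, stop. gcd = 1 (last nonzero row D).
The gcd is 1, so 8 is invertible mod 15. The last nonzero row gives −1·15 + 2·8 = 1, so t = 2. So 8^(−1) ≡ 2 (mod 15). Verify: 8 · 2 = 16 ≡ 1 (mod 15). ✓

Final answer: 8^(−1) ≡ 2 (mod 15)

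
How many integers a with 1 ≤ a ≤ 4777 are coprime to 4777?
The number of a ∈ {1, ..., 4777} with gcd(a, 4777) = 1 is by definition Euler's totient φ(4777). φ is multiplicative, with φ(p^e) = p^e − p^(e−1). Factorise 4777 = 17 · 281. Then
  φ(4777) = (17 − 1) · (281 − 1) = 16 · 280 = 4480.
So there are 4480 such integers.

Final answer: 4480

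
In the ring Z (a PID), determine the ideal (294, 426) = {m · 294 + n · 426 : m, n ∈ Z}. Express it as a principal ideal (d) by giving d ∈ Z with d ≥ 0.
(294, 426) = (6); d = 6

In the PID Z, (a, b) is generated by gcd(a, b). Compute gcd(426, 294) with the extended Euclidean algorithm, tracking rows (r, s, t) with s·426 + t·294 = r:
  row A: (426, 1, 0)   [1·426 + 0·294 = 426]
  row B: (294, 0, 1)   [0·426 + 1·294 = 294]
  426 = 1·294 + 132   → row C = row A − 1·row B = (132, 1, −1)   [check: 1·426 − 1·294 = 132]
  294 = 2·132 + 30   → row D = row B − 2·row C = (30, −2, 3)   [check: −2·426 + 3·294 = 30]
  132 = 4·30 + 12   → row E = row C − 4·row D = (12, 9, −13)   [check: 9·426 − 13·294 = 12]
  30 = 2·12 + 6   → row F = row D − 2·row E = (6, −20, 29)   [check: −20·426 + 29·294 = 6]
  12 = 2·6 + 0   → remainder 0, stop. gcd = 6 (last nonzero row F).
So gcd(294, 426) = 6, with Bézout identity −20·426 + 29·294 = 6. Containment (⊇): the Bézout identity exhibits 6 as an element of (294, 426), giving (6) ⊆ (294, 426). Containment (⊆): since 6 | 294 and 6 | 426 (294 = 6·49, 426 = 6·71), every Z-linear combination of 294 and 426 is divisible by 6, so (294, 426) ⊆ (6). Therefore (294, 426) = (6), d = 6.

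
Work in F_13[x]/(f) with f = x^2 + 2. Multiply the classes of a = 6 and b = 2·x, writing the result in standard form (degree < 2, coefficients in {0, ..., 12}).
a · b ≡ 12·x (mod f(x))

Multiply as integer polynomials: a · b = 12·x. Reducing coefficients mod 13: a · b ≡ 12·x. This already has degree < 2, so no reduction by f is needed. Hence a · b ≡ 12·x in F_13[x]/(f).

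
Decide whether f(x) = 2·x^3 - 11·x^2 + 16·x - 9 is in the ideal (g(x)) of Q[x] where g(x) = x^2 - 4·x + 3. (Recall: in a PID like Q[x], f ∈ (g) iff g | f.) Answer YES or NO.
NO

In Q[x] the ideal (g) consists of all multiples of g, so f ∈ (g) iff g | f, i.e. iff the remainder of f on division by g is 0. Divide f by g (g is monic, so eliminate the leading term of the running remainder at each step):
  leading term 2·x^3: subtract (2·x)·g(x) = 2·x^3 - 8·x^2 + 6·x, leaving -3·x^2 + 10·x - 9
  leading term -3·x^2: subtract (-3)·g(x) = -3·x^2 + 12·x - 9, leaving -2·x
The remainder r(x) = -2·x ≠ 0 (and deg r < deg g), so g ∤ f, i.e. f ∉ (g).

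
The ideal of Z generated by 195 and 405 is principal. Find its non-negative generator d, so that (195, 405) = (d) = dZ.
(195, 405) = (15); d = 15

In the PID Z, (a, b) is generated by gcd(a, b). Compute gcd(405, 195) with the extended Euclidean algorithm, tracking rows (r, s, t) with s·405 + t·195 = r:
  row A: (405, 1, 0)   [1·405 + 0·195 = 405]
  row B: (195, 0, 1)   [0·405 + 1·195 = 195]
  405 = 2·195 + 15   → row C = row A − 2·row B = (15, 1, −2)   [check: 1·405 − 2·195 = 15]
  195 = 13·15 + 0   → remainder 0, stop. gcd = 15 (last nonzero row C).
So gcd(195, 405) = 15, with Bézout identity 1·405 − 2·195 = 15. Containment (⊇): the Bézout identity exhibits 15 as an element of (195, 405), giving (15) ⊆ (195, 405). Containment (⊆): since 15 | 195 and 15 | 405 (195 = 15·13, 405 = 15·27), every Z-linear combination of 195 and 405 is divisible by 15, so (195, 405) ⊆ (15). Therefore (195, 405) = (15), d = 15.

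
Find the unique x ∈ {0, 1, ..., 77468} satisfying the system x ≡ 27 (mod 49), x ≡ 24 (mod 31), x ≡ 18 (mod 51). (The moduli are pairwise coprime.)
x ≡ 56475 (mod 77469); the representative in [0, 77469) is 56475

The moduli 49, 31, 51 are pairwise coprime, so by the CRT there is a unique solution mod 49·31·51 = 77469.
Solve by successive substitution. Start with x ≡ 27 (mod 49).
  Combine with x ≡ 24 (mod 31): write x = 27 + 49·t and require 27 + 49·t ≡ 24 (mod 31), i.e. 49·t ≡ 24 − 27 ≡ 28 (mod 31). Since 49^(−1) ≡ 19 (mod 31) (49 ≡ 18 (mod 31)), t ≡ 19·28 ≡ 5 (mod 31). So x ≡ 27 + 49·5 = 272 (mod 1519).
  Combine with x ≡ 18 (mod 51): write x = 272 + 1519·t and require 272 + 1519·t ≡ 18 (mod 51), i.e. 1519·t ≡ 18 − 272 ≡ 1 (mod 51). Since 1519^(−1) ≡ 37 (mod 51) (1519 ≡ 40 (mod 51)), t ≡ 37·1 ≡ 37 (mod 51). So x ≡ 272 + 1519·37 = 56475 (mod 77469).
Unique solution in [0, 77469): x = 56475.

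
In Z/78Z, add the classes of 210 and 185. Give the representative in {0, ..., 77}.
5

Reduce the summands first: 210 ≡ 54, 185 ≡ 29 (mod 78), so 210 + 185 ≡ 54 + 29 (mod 78). 54 + 29 = 83; 83 = 1·78 + 5, so (210 + 185) mod 78 = 5.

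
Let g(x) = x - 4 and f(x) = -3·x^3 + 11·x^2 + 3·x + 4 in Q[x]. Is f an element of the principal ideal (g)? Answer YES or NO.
In Q[x] the ideal (g) consists of all multiples of g, so f ∈ (g) iff g | f, i.e. iff the remainder of f on division by g is 0. Divide f by g (g is monic, so eliminate the leading term of the running remainder at each step):
  leading term -3·x^3: subtract (-3·x^2)·g(x) = -3·x^3 + 12·x^2, leaving -x^2 + 3·x + 4
  leading term -x^2: subtract (-x)·g(x) = -x^2 + 4·x, leaving 4 - x
  leading term -x: subtract (-1)·g(x) = 4 - x, leaving 0
The remainder is 0, so f(x) = g(x) · h(x) with h(x) = -3·x^2 - x - 1. Hence g | f, i.e. f ∈ (g).

Final answer: YES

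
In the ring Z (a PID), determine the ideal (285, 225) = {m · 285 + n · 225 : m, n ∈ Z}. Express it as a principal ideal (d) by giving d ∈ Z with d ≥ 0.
(285, 225) = (15); d = 15

In the PID Z, (a, b) is generated by gcd(a, b). Compute gcd(285, 225) with the extended Euclidean algorithm, tracking rows (r, s, t) with s·285 + t·225 = r:
  row A: (285, 1, 0)   [1·285 + 0·225 = 285]
  row B: (225, 0, 1)   [0·285 + 1·225 = 225]
  285 = 1·225 + 60   → row C = row A − 1·row B = (60, 1, −1)   [check: 1·285 − 1·225 = 60]
  225 = 3·60 + 45   → row D = row B − 3·row C = (45, −3, 4)   [check: −3·285 + 4·225 = 45]
  60 = 1·45 + 15   → row E = row C − 1·row D = (15, 4, −5)   [check: 4·285 − 5·225 = 15]
  45 = 3·15 + 0   → remainder 0, stop. gcd = 15 (last nonzero row E).
So gcd(285, 225) = 15, with Bézout identity 4·285 − 5·225 = 15. Containment (⊇): the Bézout identity exhibits 15 as an element of (285, 225), giving (15) ⊆ (285, 225). Containment (⊆): since 15 | 285 and 15 | 225 (285 = 15·19, 225 = 15·15), every Z-linear combination of 285 and 225 is divisible by 15, so (285, 225) ⊆ (15). Therefore (285, 225) = (15), d = 15.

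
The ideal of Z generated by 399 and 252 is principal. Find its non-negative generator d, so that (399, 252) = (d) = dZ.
(399, 252) = (21); d = 21

In the PID Z, (a, b) is generated by gcd(a, b). Compute gcd(399, 252) with the extended Euclidean algorithm, tracking rows (r, s, t) with s·399 + t·252 = r:
  row A: (399, 1, 0)   [1·399 + 0·252 = 399]
  row B: (252, 0, 1)   [0·399 + 1·252 = 252]
  399 = 1·252 + 147   → row C = row A − 1·row B = (147, 1, −1)   [check: 1·399 − 1·252 = 147]
  252 = 1·147 + 105   → row D = row B − 1·row C = (105, −1, 2)   [check: −1·399 + 2·252 = 105]
  147 = 1·105 + 42   → row E = row C − 1·row D = (42, 2, −3)   [check: 2·399 − 3·252 = 42]
  105 = 2·42 + 21   → row F = row D − 2·row E = (21, −5, 8)   [check: −5·399 + 8·252 = 21]
  42 = 2·21 + 0   → remainder 0, stop. gcd = 21 (last nonzero row F).
So gcd(399, 252) = 21, with Bézout identity −5·399 + 8·252 = 21. Containment (⊇): the Bézout identity exhibits 21 as an element of (399, 252), giving (21) ⊆ (399, 252). Containment (⊆): since 21 | 399 and 21 | 252 (399 = 21·19, 252 = 21·12), every Z-linear combination of 399 and 252 is divisible by 21, so (399, 252) ⊆ (21). Therefore (399, 252) = (21), d = 21.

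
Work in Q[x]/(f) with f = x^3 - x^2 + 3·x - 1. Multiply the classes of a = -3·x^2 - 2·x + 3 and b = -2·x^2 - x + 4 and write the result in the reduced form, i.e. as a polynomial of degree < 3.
a · b ≡ -21·x^2 - 44·x + 25 (mod f(x))

First multiply in Q[x] without reducing: a · b = 6·x^4 + 7·x^3 - 16·x^2 - 11·x + 12. Now divide by f(x) = x^3 - x^2 + 3·x - 1, eliminating the leading term at each step:
  leading term 6·x^4: subtract (6·x)·f(x) = 6·x^4 - 6·x^3 + 18·x^2 - 6·x, leaving 13·x^3 - 34·x^2 - 5·x + 12
  leading term 13·x^3: subtract (13)·f(x) = 13·x^3 - 13·x^2 + 39·x - 13, leaving -21·x^2 - 44·x + 25
The degree is now < 3, so this is the remainder. Hence a · b ≡ -21·x^2 - 44·x + 25 in Q[x]/(f).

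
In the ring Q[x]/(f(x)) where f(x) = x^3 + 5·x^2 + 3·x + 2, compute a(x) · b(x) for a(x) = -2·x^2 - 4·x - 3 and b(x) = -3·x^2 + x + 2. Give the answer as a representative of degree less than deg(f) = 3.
a · b ≡ 83·x^2 + 37·x + 34 (mod f(x))

First multiply in Q[x] without reducing: a · b = 6·x^4 + 10·x^3 + x^2 - 11·x - 6. Now divide by f(x) = x^3 + 5·x^2 + 3·x + 2, eliminating the leading term at each step:
  leading term 6·x^4: subtract (6·x)·f(x) = 6·x^4 + 30·x^3 + 18·x^2 + 12·x, leaving -20·x^3 - 17·x^2 - 23·x - 6
  leading term -20·x^3: subtract (-20)·f(x) = -20·x^3 - 100·x^2 - 60·x - 40, leaving 83·x^2 + 37·x + 34
The degree is now < 3, so this is the remainder. Hence a · b ≡ 83·x^2 + 37·x + 34 in Q[x]/(f).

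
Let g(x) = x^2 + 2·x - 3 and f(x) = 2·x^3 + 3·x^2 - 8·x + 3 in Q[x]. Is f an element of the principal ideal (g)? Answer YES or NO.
YES

In Q[x] the ideal (g) consists of all multiples of g, so f ∈ (g) iff g | f, i.e. iff the remainder of f on division by g is 0. Divide f by g (g is monic, so eliminate the leading term of the running remainder at each step):
  leading term 2·x^3: subtract (2·x)·g(x) = 2·x^3 + 4·x^2 - 6·x, leaving -x^2 - 2·x + 3
  leading term -x^2: subtract (-1)·g(x) = -x^2 - 2·x + 3, leaving 0
The remainder is 0, so f(x) = g(x) · h(x) with h(x) = 2·x - 1. Hence g | f, i.e. f ∈ (g).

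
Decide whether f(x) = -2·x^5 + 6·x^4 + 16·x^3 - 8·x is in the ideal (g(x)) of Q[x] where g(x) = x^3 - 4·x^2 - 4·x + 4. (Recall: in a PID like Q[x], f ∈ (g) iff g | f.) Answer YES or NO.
YES

In Q[x] the ideal (g) consists of all multiples of g, so f ∈ (g) iff g | f, i.e. iff the remainder of f on division by g is 0. Divide f by g (g is monic, so eliminate the leading term of the running remainder at each step):
  leading term -2·x^5: subtract (-2·x^2)·g(x) = -2·x^5 + 8·x^4 + 8·x^3 - 8·x^2, leaving -2·x^4 + 8·x^3 + 8·x^2 - 8·x
  leading term -2·x^4: subtract (-2·x)·g(x) = -2·x^4 + 8·x^3 + 8·x^2 - 8·x, leaving 0
The remainder is 0, so f(x) = g(x) · h(x) with h(x) = -2·x^2 - 2·x. Hence g | f, i.e. f ∈ (g).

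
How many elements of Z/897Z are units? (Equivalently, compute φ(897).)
An element a ∈ Z/897Z is a unit iff gcd(a, 897) = 1, so the number of units is φ(897). φ is multiplicative, with φ(p^e) = p^e − p^(e−1). Factorise 897 = 3 · 13 · 23. Then
  φ(897) = (3 − 1) · (13 − 1) · (23 − 1) = 2 · 12 · 22 = 528.

Final answer: Z/897Z has φ(897) = 528 units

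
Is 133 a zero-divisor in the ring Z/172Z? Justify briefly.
gcd(133, 172) = 1, so 133 is a unit in Z/172Z (it has a multiplicative inverse). A unit cannot be a zero-divisor: if 133·b ≡ 0 then multiplying both sides by 133^(−1) gives b ≡ 0. So 133 is not a zero-divisor.

Final answer: NO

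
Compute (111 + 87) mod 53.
Reduce the summands first: 111 ≡ 5, 87 ≡ 34 (mod 53), so 111 + 87 ≡ 5 + 34 (mod 53). 5 + 34 = 39; 39 = 0·53 + 39, so (111 + 87) mod 53 = 39.

Final answer: 39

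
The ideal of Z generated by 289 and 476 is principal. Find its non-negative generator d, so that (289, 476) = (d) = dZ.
(289, 476) = (17); d = 17

In the PID Z, (a, b) is generated by gcd(a, b). Compute gcd(476, 289) with the extended Euclidean algorithm, tracking rows (r, s, t) with s·476 + t·289 = r:
  row A: (476, 1, 0)   [1·476 + 0·289 = 476]
  row B: (289, 0, 1)   [0·476 + 1·289 = 289]
  476 = 1·289 + 187   → row C = row A − 1·row B = (187, 1, −1)   [check: 1·476 − 1·289 = 187]
  289 = 1·187 + 102   → row D = row B − 1·row C = (102, −1, 2)   [check: −1·476 + 2·289 = 102]
  187 = 1·102 + 85   → row E = row C − 1·row D = (85, 2, −3)   [check: 2·476 − 3·289 = 85]
  102 = 1·85 + 17   → row F = row D − 1·row E = (17, −3, 5)   [check: −3·476 + 5·289 = 17]
  85 = 5·17 + 0   → remainder 0, stop. gcd = 17 (last nonzero row F).
So gcd(289, 476) = 17, with Bézout identity −3·476 + 5·289 = 17. Containment (⊇): the Bézout identity exhibits 17 as an element of (289, 476), giving (17) ⊆ (289, 476). Containment (⊆): since 17 | 289 and 17 | 476 (289 = 17·17, 476 = 17·28), every Z-linear combination of 289 and 476 is divisible by 17, so (289, 476) ⊆ (17). Therefore (289, 476) = (17), d = 17.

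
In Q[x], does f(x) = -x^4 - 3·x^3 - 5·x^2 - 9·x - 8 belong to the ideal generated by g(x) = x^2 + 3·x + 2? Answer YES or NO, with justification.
In Q[x] the ideal (g) consists of all multiples of g, so f ∈ (g) iff g | f, i.e. iff the remainder of f on division by g is 0. Divide f by g (g is monic, so eliminate the leading term of the running remainder at each step):
  leading term -x^4: subtract (-x^2)·g(x) = -x^4 - 3·x^3 - 2·x^2, leaving -3·x^2 - 9·x - 8
  leading term -3·x^2: subtract (-3)·g(x) = -3·x^2 - 9·x - 6, leaving -2
The remainder r(x) = -2 ≠ 0 (and deg r < deg g), so g ∤ f, i.e. f ∉ (g).

Final answer: NO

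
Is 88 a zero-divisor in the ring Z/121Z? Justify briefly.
gcd(88, 121) = 11 > 1, so 88 is not a unit in Z/121Z. In Z/nZ every nonzero non-unit is a zero-divisor: explicitly, take b = 121/gcd = 11 ≠ 0 (mod 121); then 88·11 = 968 = 8·121, i.e. 88·11 ≡ 0 (mod 121). So 88 is a zero-divisor.

Final answer: YES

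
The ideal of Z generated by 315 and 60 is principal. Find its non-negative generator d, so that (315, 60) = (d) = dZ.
In the PID Z, (a, b) is generated by gcd(a, b). Compute gcd(315, 60) with the extended Euclidean algorithm, tracking rows (r, s, t) with s·315 + t·60 = r:
  row A: (315, 1, 0)   [1·315 + 0·60 = 315]
  row B: (60, 0, 1)   [0·315 + 1·60 = 60]
  315 = 5·60 + 15   → row C = row A − 5·row B = (15, 1, −5)   [check: 1·315 − 5·60 = 15]
  60 = 4·15 + 0   → remainder 0, stop. gcd = 15 (last nonzero row C).
So gcd(315, 60) = 15, with Bézout identity 1·315 − 5·60 = 15. Containment (⊇): the Bézout identity exhibits 15 as an element of (315, 60), giving (15) ⊆ (315, 60). Containment (⊆): since 15 | 315 and 15 | 60 (315 = 15·21, 60 = 15·4), every Z-linear combination of 315 and 60 is divisible by 15, so (315, 60) ⊆ (15). Therefore (315, 60) = (15), d = 15.

Final answer: (315, 60) = (15); d = 15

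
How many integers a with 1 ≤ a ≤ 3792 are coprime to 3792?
The number of a ∈ {1, ..., 3792} with gcd(a, 3792) = 1 is by definition Euler's totient φ(3792). φ is multiplicative, with φ(p^e) = p^e − p^(e−1). Factorise 3792 = 2^4 · 3 · 79. Then
  φ(3792) = (2^4 − 2^3) · (3 − 1) · (79 − 1) = 8 · 2 · 78 = 1248.
So there are 1248 such integers.

Final answer: 1248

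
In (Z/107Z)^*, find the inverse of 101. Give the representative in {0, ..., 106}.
101^(−1) ≡ 89 (mod 107)

Apply the extended Euclidean algorithm to (107, 101), tracking rows (r, s, t) with s·107 + t·101 = r. Each division r_prev = q·r_cur + r_new produces the new row as (previous row) − q·(current row):
  row A: (107, 1, 0)   [1·107 + 0·101 = 107]
  row B: (101, 0, 1)   [0·107 + 1·101 = 101]
  107 = 1·101 + 6   → row C = row A − 1·row B = (6, 1, −1)   [check: 1·107 − 1·101 = 6]
  101 = 16·6 + 5   → row D = row B − 16·row C = (5, −16, 17)   [check: −16·107 + 17·101 = 5]
  6 = 1·5 + 1   → row E = row C − 1·row D = (1, 17, −18)   [check: 17·107 − 18·101 = 1]
  5 = 5·1 + 0   → remainder 0, stop. gcd = 1 (last nonzero row E).
The gcd is 1, so 101 is invertible mod 107. The last nonzero row gives 17·107 − 18·101 = 1, so t = −18. So 101^(−1) ≡ −18 ≡ 89 (mod 107). Verify: 101 · 89 = 8989 ≡ 1 (mod 107). ✓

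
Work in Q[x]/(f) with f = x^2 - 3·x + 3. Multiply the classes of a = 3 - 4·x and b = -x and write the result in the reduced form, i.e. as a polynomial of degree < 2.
a · b ≡ 9·x - 12 (mod f(x))

First multiply in Q[x] without reducing: a · b = 4·x^2 - 3·x. Now divide by f(x) = x^2 - 3·x + 3, eliminating the leading term at each step:
  leading term 4·x^2: subtract (4)·f(x) = 4·x^2 - 12·x + 12, leaving 9·x - 12
The degree is now < 2, so this is the remainder. Hence a · b ≡ 9·x - 12 in Q[x]/(f).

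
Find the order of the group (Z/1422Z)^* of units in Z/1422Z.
|(Z/1422Z)^*| = 468

(Z/1422Z)^* consists of the classes a with gcd(a, 1422) = 1, so its order is φ(1422). φ is multiplicative, with φ(p^e) = p^e − p^(e−1). Factorise 1422 = 2 · 3^2 · 79. Then
  φ(1422) = (2 − 1) · (3^2 − 3^1) · (79 − 1) = 1 · 6 · 78 = 468.
Thus |(Z/1422Z)^*| = 468.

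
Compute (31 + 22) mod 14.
Reduce the summands first: 31 ≡ 3, 22 ≡ 8 (mod 14), so 31 + 22 ≡ 3 + 8 (mod 14). 3 + 8 = 11; 11 = 0·14 + 11, so (31 + 22) mod 14 = 11.

Final answer: 11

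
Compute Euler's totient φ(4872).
φ(4872) = 1344

φ is multiplicative, with φ(p^e) = p^e − p^(e−1). Factorise 4872 = 2^3 · 3 · 7 · 29. Then
  φ(4872) = (2^3 − 2^2) · (3 − 1) · (7 − 1) · (29 − 1) = 4 · 2 · 6 · 28 = 1344.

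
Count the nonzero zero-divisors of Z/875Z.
Z/875Z has 274 nonzero zero-divisors

In Z/875Z each nonzero element is either a unit (gcd with 875 is 1) or a zero-divisor (gcd > 1). The number of units is φ(875): factorise 875 = 5^3 · 7, so φ(875) = (5^3 − 5^2) · (7 − 1) = 100 · 6 = 600. The nonzero elements number 875 − 1 = 874. Hence the nonzero zero-divisors number 874 − 600 = 274.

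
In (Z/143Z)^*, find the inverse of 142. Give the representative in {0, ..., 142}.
Apply the extended Euclidean algorithm to (143, 142), tracking rows (r, s, t) with s·143 + t·142 = r. Each division r_prev = q·r_cur + r_new produces the new row as (previous row) − q·(current row):
  row A: (143, 1, 0)   [1·143 + 0·142 = 143]
  row B: (142, 0, 1)   [0·143 + 1·142 = 142]
  143 = 1·142 + 1   → row C = row A − 1·row B = (1, 1, −1)   [check: 1·143 − 1·142 = 1]
  142 = 142·1 + 0   → remainder 0, stop. gcd = 1 (last nonzero row C).
The gcd is 1, so 142 is invertible mod 143. The last nonzero row gives 1·143 − 1·142 = 1, so t = −1. So 142^(−1) ≡ −1 ≡ 142 (mod 143). Verify: 142 · 142 = 20164 ≡ 1 (mod 143). ✓

Final answer: 142^(−1) ≡ 142 (mod 143)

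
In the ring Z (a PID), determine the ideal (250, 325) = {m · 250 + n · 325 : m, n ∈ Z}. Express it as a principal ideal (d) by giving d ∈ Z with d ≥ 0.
(250, 325) = (25); d = 25

In the PID Z, (a, b) is generated by gcd(a, b). Compute gcd(325, 250) with the extended Euclidean algorithm, tracking rows (r, s, t) with s·325 + t·250 = r:
  row A: (325, 1, 0)   [1·325 + 0·250 = 325]
  row B: (250, 0, 1)   [0·325 + 1·250 = 250]
  325 = 1·250 + 75   → row C = row A − 1·row B = (75, 1, −1)   [check: 1·325 − 1·250 = 75]
  250 = 3·75 + 25   → row D = row B − 3·row C = (25, −3, 4)   [check: −3·325 + 4·250 = 25]
  75 = 3·25 + 0   → remainder 0, stop. gcd = 25 (last nonzero row D).
So gcd(250, 325) = 25, with Bézout identity −3·325 + 4·250 = 25. Containment (⊇): the Bézout identity exhibits 25 as an element of (250, 325), giving (25) ⊆ (250, 325). Containment (⊆): since 25 | 250 and 25 | 325 (250 = 25·10, 325 = 25·13), every Z-linear combination of 250 and 325 is divisible by 25, so (250, 325) ⊆ (25). Therefore (250, 325) = (25), d = 25.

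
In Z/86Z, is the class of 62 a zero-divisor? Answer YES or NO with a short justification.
YES

gcd(62, 86) = 2 > 1, so 62 is not a unit in Z/86Z. In Z/nZ every nonzero non-unit is a zero-divisor: explicitly, take b = 86/gcd = 43 ≠ 0 (mod 86); then 62·43 = 2666 = 31·86, i.e. 62·43 ≡ 0 (mod 86). So 62 is a zero-divisor.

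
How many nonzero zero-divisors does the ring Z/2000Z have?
In Z/2000Z each nonzero element is either a unit (gcd with 2000 is 1) or a zero-divisor (gcd > 1). The number of units is φ(2000): factorise 2000 = 2^4 · 5^3, so φ(2000) = (2^4 − 2^3) · (5^3 − 5^2) = 8 · 100 = 800. The nonzero elements number 2000 − 1 = 1999. Hence the nonzero zero-divisors number 1999 − 800 = 1199.

Final answer: Z/2000Z has 1199 nonzero zero-divisors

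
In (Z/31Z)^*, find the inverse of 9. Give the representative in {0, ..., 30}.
Apply the extended Euclidean algorithm to (31, 9), tracking rows (r, s, t) with s·31 + t·9 = r. Each division r_prev = q·r_cur + r_new produces the new row as (previous row) − q·(current row):
  row A: (31, 1, 0)   [1·31 + 0·9 = 31]
  row B: (9, 0, 1)   [0·31 + 1·9 = 9]
  31 = 3·9 + 4   → row C = row A − 3·row B = (4, 1, −3)   [check: 1·31 − 3·9 = 4]
  9 = 2·4 + 1   → row D = row B − 2·row C = (1, −2, 7)   [check: −2·31 + 7·9 = 1]
  4 = 4·1 + 0   → remainder 0, stop. gcd = 1 (last nonzero row D).
The gcd is 1, so 9 is invertible mod 31. The last nonzero row gives −2·31 + 7·9 = 1, so t = 7. So 9^(−1) ≡ 7 (mod 31). Verify: 9 · 7 = 63 ≡ 1 (mod 31). ✓

Final answer: 9^(−1) ≡ 7 (mod 31)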